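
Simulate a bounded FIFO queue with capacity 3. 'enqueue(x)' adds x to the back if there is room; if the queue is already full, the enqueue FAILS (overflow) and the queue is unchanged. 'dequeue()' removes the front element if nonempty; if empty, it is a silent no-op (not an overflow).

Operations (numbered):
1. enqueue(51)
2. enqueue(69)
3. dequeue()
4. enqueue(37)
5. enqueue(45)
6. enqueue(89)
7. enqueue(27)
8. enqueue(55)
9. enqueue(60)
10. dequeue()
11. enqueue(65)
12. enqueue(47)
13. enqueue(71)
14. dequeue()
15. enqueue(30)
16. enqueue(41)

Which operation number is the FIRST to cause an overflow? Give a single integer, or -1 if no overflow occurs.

1. enqueue(51): size=1
2. enqueue(69): size=2
3. dequeue(): size=1
4. enqueue(37): size=2
5. enqueue(45): size=3
6. enqueue(89): size=3=cap → OVERFLOW (fail)
7. enqueue(27): size=3=cap → OVERFLOW (fail)
8. enqueue(55): size=3=cap → OVERFLOW (fail)
9. enqueue(60): size=3=cap → OVERFLOW (fail)
10. dequeue(): size=2
11. enqueue(65): size=3
12. enqueue(47): size=3=cap → OVERFLOW (fail)
13. enqueue(71): size=3=cap → OVERFLOW (fail)
14. dequeue(): size=2
15. enqueue(30): size=3
16. enqueue(41): size=3=cap → OVERFLOW (fail)

Answer: 6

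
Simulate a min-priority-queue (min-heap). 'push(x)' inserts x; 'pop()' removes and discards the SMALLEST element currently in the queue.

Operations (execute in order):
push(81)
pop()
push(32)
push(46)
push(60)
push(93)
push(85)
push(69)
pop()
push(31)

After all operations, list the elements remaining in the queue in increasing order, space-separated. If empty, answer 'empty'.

Answer: 31 46 60 69 85 93

Derivation:
push(81): heap contents = [81]
pop() → 81: heap contents = []
push(32): heap contents = [32]
push(46): heap contents = [32, 46]
push(60): heap contents = [32, 46, 60]
push(93): heap contents = [32, 46, 60, 93]
push(85): heap contents = [32, 46, 60, 85, 93]
push(69): heap contents = [32, 46, 60, 69, 85, 93]
pop() → 32: heap contents = [46, 60, 69, 85, 93]
push(31): heap contents = [31, 46, 60, 69, 85, 93]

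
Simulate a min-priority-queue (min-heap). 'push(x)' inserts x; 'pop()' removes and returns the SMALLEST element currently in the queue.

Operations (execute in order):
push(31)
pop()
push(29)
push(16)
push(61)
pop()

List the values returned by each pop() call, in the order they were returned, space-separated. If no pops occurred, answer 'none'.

Answer: 31 16

Derivation:
push(31): heap contents = [31]
pop() → 31: heap contents = []
push(29): heap contents = [29]
push(16): heap contents = [16, 29]
push(61): heap contents = [16, 29, 61]
pop() → 16: heap contents = [29, 61]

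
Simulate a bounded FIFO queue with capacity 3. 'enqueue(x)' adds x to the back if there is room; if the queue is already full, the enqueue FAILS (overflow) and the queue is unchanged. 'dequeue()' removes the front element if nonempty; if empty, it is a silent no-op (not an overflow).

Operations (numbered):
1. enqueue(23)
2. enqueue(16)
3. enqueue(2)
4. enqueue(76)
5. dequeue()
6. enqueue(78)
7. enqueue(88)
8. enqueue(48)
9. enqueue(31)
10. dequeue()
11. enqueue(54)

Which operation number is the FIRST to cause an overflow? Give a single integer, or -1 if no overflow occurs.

1. enqueue(23): size=1
2. enqueue(16): size=2
3. enqueue(2): size=3
4. enqueue(76): size=3=cap → OVERFLOW (fail)
5. dequeue(): size=2
6. enqueue(78): size=3
7. enqueue(88): size=3=cap → OVERFLOW (fail)
8. enqueue(48): size=3=cap → OVERFLOW (fail)
9. enqueue(31): size=3=cap → OVERFLOW (fail)
10. dequeue(): size=2
11. enqueue(54): size=3

Answer: 4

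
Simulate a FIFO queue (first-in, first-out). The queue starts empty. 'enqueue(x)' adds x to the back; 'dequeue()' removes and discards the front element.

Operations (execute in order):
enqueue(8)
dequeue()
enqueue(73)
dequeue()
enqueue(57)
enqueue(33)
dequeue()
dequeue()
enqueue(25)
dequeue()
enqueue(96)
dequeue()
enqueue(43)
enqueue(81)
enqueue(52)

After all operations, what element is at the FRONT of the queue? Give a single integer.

enqueue(8): queue = [8]
dequeue(): queue = []
enqueue(73): queue = [73]
dequeue(): queue = []
enqueue(57): queue = [57]
enqueue(33): queue = [57, 33]
dequeue(): queue = [33]
dequeue(): queue = []
enqueue(25): queue = [25]
dequeue(): queue = []
enqueue(96): queue = [96]
dequeue(): queue = []
enqueue(43): queue = [43]
enqueue(81): queue = [43, 81]
enqueue(52): queue = [43, 81, 52]

Answer: 43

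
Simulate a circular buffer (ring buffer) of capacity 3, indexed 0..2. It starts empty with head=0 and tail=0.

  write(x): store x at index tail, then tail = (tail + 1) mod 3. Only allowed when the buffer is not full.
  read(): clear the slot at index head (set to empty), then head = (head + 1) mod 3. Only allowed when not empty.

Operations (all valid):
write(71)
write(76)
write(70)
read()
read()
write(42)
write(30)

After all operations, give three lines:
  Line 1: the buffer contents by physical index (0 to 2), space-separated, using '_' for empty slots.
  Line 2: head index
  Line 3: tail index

Answer: 42 30 70
2
2

Derivation:
write(71): buf=[71 _ _], head=0, tail=1, size=1
write(76): buf=[71 76 _], head=0, tail=2, size=2
write(70): buf=[71 76 70], head=0, tail=0, size=3
read(): buf=[_ 76 70], head=1, tail=0, size=2
read(): buf=[_ _ 70], head=2, tail=0, size=1
write(42): buf=[42 _ 70], head=2, tail=1, size=2
write(30): buf=[42 30 70], head=2, tail=2, size=3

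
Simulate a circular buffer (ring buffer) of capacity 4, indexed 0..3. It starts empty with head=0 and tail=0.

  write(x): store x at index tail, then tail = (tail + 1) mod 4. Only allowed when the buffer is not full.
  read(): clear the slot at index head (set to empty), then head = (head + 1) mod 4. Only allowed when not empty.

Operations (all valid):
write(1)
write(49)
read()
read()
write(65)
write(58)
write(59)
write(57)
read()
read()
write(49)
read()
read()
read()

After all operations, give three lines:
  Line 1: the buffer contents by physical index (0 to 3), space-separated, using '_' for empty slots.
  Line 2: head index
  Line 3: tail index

Answer: _ _ _ _
3
3

Derivation:
write(1): buf=[1 _ _ _], head=0, tail=1, size=1
write(49): buf=[1 49 _ _], head=0, tail=2, size=2
read(): buf=[_ 49 _ _], head=1, tail=2, size=1
read(): buf=[_ _ _ _], head=2, tail=2, size=0
write(65): buf=[_ _ 65 _], head=2, tail=3, size=1
write(58): buf=[_ _ 65 58], head=2, tail=0, size=2
write(59): buf=[59 _ 65 58], head=2, tail=1, size=3
write(57): buf=[59 57 65 58], head=2, tail=2, size=4
read(): buf=[59 57 _ 58], head=3, tail=2, size=3
read(): buf=[59 57 _ _], head=0, tail=2, size=2
write(49): buf=[59 57 49 _], head=0, tail=3, size=3
read(): buf=[_ 57 49 _], head=1, tail=3, size=2
read(): buf=[_ _ 49 _], head=2, tail=3, size=1
read(): buf=[_ _ _ _], head=3, tail=3, size=0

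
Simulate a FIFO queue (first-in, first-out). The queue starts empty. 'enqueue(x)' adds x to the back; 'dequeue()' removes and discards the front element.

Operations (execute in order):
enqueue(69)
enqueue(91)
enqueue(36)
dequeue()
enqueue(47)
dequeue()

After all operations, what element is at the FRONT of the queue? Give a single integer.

Answer: 36

Derivation:
enqueue(69): queue = [69]
enqueue(91): queue = [69, 91]
enqueue(36): queue = [69, 91, 36]
dequeue(): queue = [91, 36]
enqueue(47): queue = [91, 36, 47]
dequeue(): queue = [36, 47]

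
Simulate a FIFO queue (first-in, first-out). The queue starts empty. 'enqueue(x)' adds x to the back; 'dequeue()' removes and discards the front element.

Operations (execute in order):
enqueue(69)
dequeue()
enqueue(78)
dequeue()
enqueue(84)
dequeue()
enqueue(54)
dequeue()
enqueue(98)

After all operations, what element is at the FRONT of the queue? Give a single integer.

enqueue(69): queue = [69]
dequeue(): queue = []
enqueue(78): queue = [78]
dequeue(): queue = []
enqueue(84): queue = [84]
dequeue(): queue = []
enqueue(54): queue = [54]
dequeue(): queue = []
enqueue(98): queue = [98]

Answer: 98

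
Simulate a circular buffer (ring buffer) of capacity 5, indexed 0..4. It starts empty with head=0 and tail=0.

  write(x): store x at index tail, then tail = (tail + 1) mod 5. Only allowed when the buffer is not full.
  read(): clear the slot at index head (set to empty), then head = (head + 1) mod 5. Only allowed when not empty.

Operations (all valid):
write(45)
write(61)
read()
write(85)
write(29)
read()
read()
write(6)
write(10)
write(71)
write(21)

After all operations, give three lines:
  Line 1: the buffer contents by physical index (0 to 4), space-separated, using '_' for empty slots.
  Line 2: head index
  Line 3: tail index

Answer: 10 71 21 29 6
3
3

Derivation:
write(45): buf=[45 _ _ _ _], head=0, tail=1, size=1
write(61): buf=[45 61 _ _ _], head=0, tail=2, size=2
read(): buf=[_ 61 _ _ _], head=1, tail=2, size=1
write(85): buf=[_ 61 85 _ _], head=1, tail=3, size=2
write(29): buf=[_ 61 85 29 _], head=1, tail=4, size=3
read(): buf=[_ _ 85 29 _], head=2, tail=4, size=2
read(): buf=[_ _ _ 29 _], head=3, tail=4, size=1
write(6): buf=[_ _ _ 29 6], head=3, tail=0, size=2
write(10): buf=[10 _ _ 29 6], head=3, tail=1, size=3
write(71): buf=[10 71 _ 29 6], head=3, tail=2, size=4
write(21): buf=[10 71 21 29 6], head=3, tail=3, size=5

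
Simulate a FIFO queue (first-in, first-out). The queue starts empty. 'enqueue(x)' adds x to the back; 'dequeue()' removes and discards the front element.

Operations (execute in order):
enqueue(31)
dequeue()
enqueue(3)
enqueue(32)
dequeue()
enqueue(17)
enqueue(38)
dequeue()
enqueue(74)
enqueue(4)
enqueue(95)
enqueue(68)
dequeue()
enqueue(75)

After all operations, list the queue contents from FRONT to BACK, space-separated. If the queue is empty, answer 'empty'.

Answer: 38 74 4 95 68 75

Derivation:
enqueue(31): [31]
dequeue(): []
enqueue(3): [3]
enqueue(32): [3, 32]
dequeue(): [32]
enqueue(17): [32, 17]
enqueue(38): [32, 17, 38]
dequeue(): [17, 38]
enqueue(74): [17, 38, 74]
enqueue(4): [17, 38, 74, 4]
enqueue(95): [17, 38, 74, 4, 95]
enqueue(68): [17, 38, 74, 4, 95, 68]
dequeue(): [38, 74, 4, 95, 68]
enqueue(75): [38, 74, 4, 95, 68, 75]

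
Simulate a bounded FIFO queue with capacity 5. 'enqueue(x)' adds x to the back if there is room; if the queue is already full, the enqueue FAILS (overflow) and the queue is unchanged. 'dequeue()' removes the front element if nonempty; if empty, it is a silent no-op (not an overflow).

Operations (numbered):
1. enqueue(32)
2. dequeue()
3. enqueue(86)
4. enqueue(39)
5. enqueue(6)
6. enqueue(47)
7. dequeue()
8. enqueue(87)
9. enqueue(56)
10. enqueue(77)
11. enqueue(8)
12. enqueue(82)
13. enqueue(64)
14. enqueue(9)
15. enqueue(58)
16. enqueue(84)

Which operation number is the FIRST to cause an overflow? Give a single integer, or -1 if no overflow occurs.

Answer: 10

Derivation:
1. enqueue(32): size=1
2. dequeue(): size=0
3. enqueue(86): size=1
4. enqueue(39): size=2
5. enqueue(6): size=3
6. enqueue(47): size=4
7. dequeue(): size=3
8. enqueue(87): size=4
9. enqueue(56): size=5
10. enqueue(77): size=5=cap → OVERFLOW (fail)
11. enqueue(8): size=5=cap → OVERFLOW (fail)
12. enqueue(82): size=5=cap → OVERFLOW (fail)
13. enqueue(64): size=5=cap → OVERFLOW (fail)
14. enqueue(9): size=5=cap → OVERFLOW (fail)
15. enqueue(58): size=5=cap → OVERFLOW (fail)
16. enqueue(84): size=5=cap → OVERFLOW (fail)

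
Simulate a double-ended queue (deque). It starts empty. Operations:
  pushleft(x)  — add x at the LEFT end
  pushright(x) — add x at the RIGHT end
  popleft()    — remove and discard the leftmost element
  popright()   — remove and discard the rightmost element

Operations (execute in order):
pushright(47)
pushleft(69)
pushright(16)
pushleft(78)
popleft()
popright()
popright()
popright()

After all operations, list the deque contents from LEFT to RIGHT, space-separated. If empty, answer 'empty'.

pushright(47): [47]
pushleft(69): [69, 47]
pushright(16): [69, 47, 16]
pushleft(78): [78, 69, 47, 16]
popleft(): [69, 47, 16]
popright(): [69, 47]
popright(): [69]
popright(): []

Answer: empty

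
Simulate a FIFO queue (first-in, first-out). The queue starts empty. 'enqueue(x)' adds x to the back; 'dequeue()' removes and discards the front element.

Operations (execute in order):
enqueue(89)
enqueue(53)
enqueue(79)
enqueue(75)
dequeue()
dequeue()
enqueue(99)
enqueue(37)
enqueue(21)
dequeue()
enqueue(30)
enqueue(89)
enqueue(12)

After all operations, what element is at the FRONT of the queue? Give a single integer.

enqueue(89): queue = [89]
enqueue(53): queue = [89, 53]
enqueue(79): queue = [89, 53, 79]
enqueue(75): queue = [89, 53, 79, 75]
dequeue(): queue = [53, 79, 75]
dequeue(): queue = [79, 75]
enqueue(99): queue = [79, 75, 99]
enqueue(37): queue = [79, 75, 99, 37]
enqueue(21): queue = [79, 75, 99, 37, 21]
dequeue(): queue = [75, 99, 37, 21]
enqueue(30): queue = [75, 99, 37, 21, 30]
enqueue(89): queue = [75, 99, 37, 21, 30, 89]
enqueue(12): queue = [75, 99, 37, 21, 30, 89, 12]

Answer: 75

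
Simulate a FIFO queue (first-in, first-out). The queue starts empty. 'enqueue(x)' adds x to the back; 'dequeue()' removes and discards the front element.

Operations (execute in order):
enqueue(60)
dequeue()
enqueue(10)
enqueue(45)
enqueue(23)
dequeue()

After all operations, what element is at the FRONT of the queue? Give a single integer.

Answer: 45

Derivation:
enqueue(60): queue = [60]
dequeue(): queue = []
enqueue(10): queue = [10]
enqueue(45): queue = [10, 45]
enqueue(23): queue = [10, 45, 23]
dequeue(): queue = [45, 23]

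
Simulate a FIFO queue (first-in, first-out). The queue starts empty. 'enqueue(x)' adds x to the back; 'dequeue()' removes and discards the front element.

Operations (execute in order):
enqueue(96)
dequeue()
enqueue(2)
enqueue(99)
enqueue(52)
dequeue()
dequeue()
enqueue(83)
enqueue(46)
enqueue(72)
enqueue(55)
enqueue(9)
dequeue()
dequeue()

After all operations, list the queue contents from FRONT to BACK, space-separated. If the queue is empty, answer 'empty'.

Answer: 46 72 55 9

Derivation:
enqueue(96): [96]
dequeue(): []
enqueue(2): [2]
enqueue(99): [2, 99]
enqueue(52): [2, 99, 52]
dequeue(): [99, 52]
dequeue(): [52]
enqueue(83): [52, 83]
enqueue(46): [52, 83, 46]
enqueue(72): [52, 83, 46, 72]
enqueue(55): [52, 83, 46, 72, 55]
enqueue(9): [52, 83, 46, 72, 55, 9]
dequeue(): [83, 46, 72, 55, 9]
dequeue(): [46, 72, 55, 9]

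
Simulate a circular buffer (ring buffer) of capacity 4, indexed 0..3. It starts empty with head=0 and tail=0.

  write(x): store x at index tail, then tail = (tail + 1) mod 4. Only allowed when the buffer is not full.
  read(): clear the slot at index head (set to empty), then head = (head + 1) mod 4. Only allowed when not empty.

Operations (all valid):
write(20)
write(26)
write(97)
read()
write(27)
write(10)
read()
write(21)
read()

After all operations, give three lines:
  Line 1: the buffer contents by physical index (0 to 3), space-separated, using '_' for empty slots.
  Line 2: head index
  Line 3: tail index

write(20): buf=[20 _ _ _], head=0, tail=1, size=1
write(26): buf=[20 26 _ _], head=0, tail=2, size=2
write(97): buf=[20 26 97 _], head=0, tail=3, size=3
read(): buf=[_ 26 97 _], head=1, tail=3, size=2
write(27): buf=[_ 26 97 27], head=1, tail=0, size=3
write(10): buf=[10 26 97 27], head=1, tail=1, size=4
read(): buf=[10 _ 97 27], head=2, tail=1, size=3
write(21): buf=[10 21 97 27], head=2, tail=2, size=4
read(): buf=[10 21 _ 27], head=3, tail=2, size=3

Answer: 10 21 _ 27
3
2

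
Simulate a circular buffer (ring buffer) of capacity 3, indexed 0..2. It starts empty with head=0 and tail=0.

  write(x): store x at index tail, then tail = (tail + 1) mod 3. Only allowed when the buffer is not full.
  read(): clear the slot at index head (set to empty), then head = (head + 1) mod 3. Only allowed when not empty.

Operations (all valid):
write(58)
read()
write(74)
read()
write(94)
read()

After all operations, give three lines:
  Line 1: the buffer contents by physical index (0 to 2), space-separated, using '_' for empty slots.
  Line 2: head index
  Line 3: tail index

Answer: _ _ _
0
0

Derivation:
write(58): buf=[58 _ _], head=0, tail=1, size=1
read(): buf=[_ _ _], head=1, tail=1, size=0
write(74): buf=[_ 74 _], head=1, tail=2, size=1
read(): buf=[_ _ _], head=2, tail=2, size=0
write(94): buf=[_ _ 94], head=2, tail=0, size=1
read(): buf=[_ _ _], head=0, tail=0, size=0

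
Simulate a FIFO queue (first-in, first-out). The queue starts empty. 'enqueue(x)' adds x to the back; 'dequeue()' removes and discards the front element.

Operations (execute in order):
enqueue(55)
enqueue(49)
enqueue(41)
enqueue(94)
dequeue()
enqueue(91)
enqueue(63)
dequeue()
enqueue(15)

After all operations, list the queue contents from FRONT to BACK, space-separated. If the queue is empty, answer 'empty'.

Answer: 41 94 91 63 15

Derivation:
enqueue(55): [55]
enqueue(49): [55, 49]
enqueue(41): [55, 49, 41]
enqueue(94): [55, 49, 41, 94]
dequeue(): [49, 41, 94]
enqueue(91): [49, 41, 94, 91]
enqueue(63): [49, 41, 94, 91, 63]
dequeue(): [41, 94, 91, 63]
enqueue(15): [41, 94, 91, 63, 15]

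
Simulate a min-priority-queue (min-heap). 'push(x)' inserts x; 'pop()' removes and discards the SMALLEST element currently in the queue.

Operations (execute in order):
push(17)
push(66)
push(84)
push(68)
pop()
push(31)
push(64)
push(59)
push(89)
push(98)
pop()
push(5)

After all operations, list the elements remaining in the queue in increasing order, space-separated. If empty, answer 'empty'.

Answer: 5 59 64 66 68 84 89 98

Derivation:
push(17): heap contents = [17]
push(66): heap contents = [17, 66]
push(84): heap contents = [17, 66, 84]
push(68): heap contents = [17, 66, 68, 84]
pop() → 17: heap contents = [66, 68, 84]
push(31): heap contents = [31, 66, 68, 84]
push(64): heap contents = [31, 64, 66, 68, 84]
push(59): heap contents = [31, 59, 64, 66, 68, 84]
push(89): heap contents = [31, 59, 64, 66, 68, 84, 89]
push(98): heap contents = [31, 59, 64, 66, 68, 84, 89, 98]
pop() → 31: heap contents = [59, 64, 66, 68, 84, 89, 98]
push(5): heap contents = [5, 59, 64, 66, 68, 84, 89, 98]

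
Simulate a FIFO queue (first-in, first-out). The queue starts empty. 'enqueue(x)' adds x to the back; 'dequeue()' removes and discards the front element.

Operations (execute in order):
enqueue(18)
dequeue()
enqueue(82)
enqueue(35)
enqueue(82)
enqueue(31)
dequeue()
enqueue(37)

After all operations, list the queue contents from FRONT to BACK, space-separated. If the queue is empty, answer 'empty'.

Answer: 35 82 31 37

Derivation:
enqueue(18): [18]
dequeue(): []
enqueue(82): [82]
enqueue(35): [82, 35]
enqueue(82): [82, 35, 82]
enqueue(31): [82, 35, 82, 31]
dequeue(): [35, 82, 31]
enqueue(37): [35, 82, 31, 37]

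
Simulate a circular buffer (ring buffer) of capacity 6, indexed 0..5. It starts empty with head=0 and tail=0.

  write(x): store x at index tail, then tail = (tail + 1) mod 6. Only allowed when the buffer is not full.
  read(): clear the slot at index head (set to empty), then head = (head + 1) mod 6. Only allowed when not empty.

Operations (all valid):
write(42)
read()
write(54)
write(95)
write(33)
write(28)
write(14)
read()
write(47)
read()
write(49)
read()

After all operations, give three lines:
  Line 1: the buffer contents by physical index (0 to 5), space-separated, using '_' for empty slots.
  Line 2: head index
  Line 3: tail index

write(42): buf=[42 _ _ _ _ _], head=0, tail=1, size=1
read(): buf=[_ _ _ _ _ _], head=1, tail=1, size=0
write(54): buf=[_ 54 _ _ _ _], head=1, tail=2, size=1
write(95): buf=[_ 54 95 _ _ _], head=1, tail=3, size=2
write(33): buf=[_ 54 95 33 _ _], head=1, tail=4, size=3
write(28): buf=[_ 54 95 33 28 _], head=1, tail=5, size=4
write(14): buf=[_ 54 95 33 28 14], head=1, tail=0, size=5
read(): buf=[_ _ 95 33 28 14], head=2, tail=0, size=4
write(47): buf=[47 _ 95 33 28 14], head=2, tail=1, size=5
read(): buf=[47 _ _ 33 28 14], head=3, tail=1, size=4
write(49): buf=[47 49 _ 33 28 14], head=3, tail=2, size=5
read(): buf=[47 49 _ _ 28 14], head=4, tail=2, size=4

Answer: 47 49 _ _ 28 14
4
2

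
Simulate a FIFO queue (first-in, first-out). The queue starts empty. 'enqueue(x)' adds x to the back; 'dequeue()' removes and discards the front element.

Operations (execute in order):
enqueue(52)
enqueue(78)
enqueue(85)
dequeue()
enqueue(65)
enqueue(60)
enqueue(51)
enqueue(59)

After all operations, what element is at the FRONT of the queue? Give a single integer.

enqueue(52): queue = [52]
enqueue(78): queue = [52, 78]
enqueue(85): queue = [52, 78, 85]
dequeue(): queue = [78, 85]
enqueue(65): queue = [78, 85, 65]
enqueue(60): queue = [78, 85, 65, 60]
enqueue(51): queue = [78, 85, 65, 60, 51]
enqueue(59): queue = [78, 85, 65, 60, 51, 59]

Answer: 78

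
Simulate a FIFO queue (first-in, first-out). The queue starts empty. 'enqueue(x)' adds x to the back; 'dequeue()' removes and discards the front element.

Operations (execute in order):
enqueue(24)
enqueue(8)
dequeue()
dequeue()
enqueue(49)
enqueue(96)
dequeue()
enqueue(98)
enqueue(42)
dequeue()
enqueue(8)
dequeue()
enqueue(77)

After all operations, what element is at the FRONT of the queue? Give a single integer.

enqueue(24): queue = [24]
enqueue(8): queue = [24, 8]
dequeue(): queue = [8]
dequeue(): queue = []
enqueue(49): queue = [49]
enqueue(96): queue = [49, 96]
dequeue(): queue = [96]
enqueue(98): queue = [96, 98]
enqueue(42): queue = [96, 98, 42]
dequeue(): queue = [98, 42]
enqueue(8): queue = [98, 42, 8]
dequeue(): queue = [42, 8]
enqueue(77): queue = [42, 8, 77]

Answer: 42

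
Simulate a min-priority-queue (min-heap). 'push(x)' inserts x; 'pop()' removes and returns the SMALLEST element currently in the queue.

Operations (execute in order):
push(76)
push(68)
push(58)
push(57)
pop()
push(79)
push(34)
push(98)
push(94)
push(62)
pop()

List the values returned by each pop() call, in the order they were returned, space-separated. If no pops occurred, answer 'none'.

Answer: 57 34

Derivation:
push(76): heap contents = [76]
push(68): heap contents = [68, 76]
push(58): heap contents = [58, 68, 76]
push(57): heap contents = [57, 58, 68, 76]
pop() → 57: heap contents = [58, 68, 76]
push(79): heap contents = [58, 68, 76, 79]
push(34): heap contents = [34, 58, 68, 76, 79]
push(98): heap contents = [34, 58, 68, 76, 79, 98]
push(94): heap contents = [34, 58, 68, 76, 79, 94, 98]
push(62): heap contents = [34, 58, 62, 68, 76, 79, 94, 98]
pop() → 34: heap contents = [58, 62, 68, 76, 79, 94, 98]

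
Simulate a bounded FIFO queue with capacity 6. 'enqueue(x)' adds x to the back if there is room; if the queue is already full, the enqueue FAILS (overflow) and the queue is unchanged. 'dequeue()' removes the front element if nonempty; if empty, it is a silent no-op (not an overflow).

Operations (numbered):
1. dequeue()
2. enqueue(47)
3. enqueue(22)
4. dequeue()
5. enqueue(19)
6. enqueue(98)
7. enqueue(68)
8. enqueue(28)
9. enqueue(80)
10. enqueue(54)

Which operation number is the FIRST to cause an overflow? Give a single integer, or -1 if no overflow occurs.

Answer: 10

Derivation:
1. dequeue(): empty, no-op, size=0
2. enqueue(47): size=1
3. enqueue(22): size=2
4. dequeue(): size=1
5. enqueue(19): size=2
6. enqueue(98): size=3
7. enqueue(68): size=4
8. enqueue(28): size=5
9. enqueue(80): size=6
10. enqueue(54): size=6=cap → OVERFLOW (fail)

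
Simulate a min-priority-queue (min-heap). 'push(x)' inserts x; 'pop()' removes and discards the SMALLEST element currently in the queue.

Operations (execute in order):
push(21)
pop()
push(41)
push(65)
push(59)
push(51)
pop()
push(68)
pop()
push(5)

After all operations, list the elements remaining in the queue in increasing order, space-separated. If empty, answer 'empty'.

push(21): heap contents = [21]
pop() → 21: heap contents = []
push(41): heap contents = [41]
push(65): heap contents = [41, 65]
push(59): heap contents = [41, 59, 65]
push(51): heap contents = [41, 51, 59, 65]
pop() → 41: heap contents = [51, 59, 65]
push(68): heap contents = [51, 59, 65, 68]
pop() → 51: heap contents = [59, 65, 68]
push(5): heap contents = [5, 59, 65, 68]

Answer: 5 59 65 68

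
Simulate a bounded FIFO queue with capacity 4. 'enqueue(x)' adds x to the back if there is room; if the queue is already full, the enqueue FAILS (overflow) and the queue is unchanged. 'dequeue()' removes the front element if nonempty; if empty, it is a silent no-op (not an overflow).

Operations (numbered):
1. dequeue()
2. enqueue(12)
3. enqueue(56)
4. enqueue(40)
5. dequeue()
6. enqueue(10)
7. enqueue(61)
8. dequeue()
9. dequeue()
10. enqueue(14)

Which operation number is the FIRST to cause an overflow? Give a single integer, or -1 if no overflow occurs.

1. dequeue(): empty, no-op, size=0
2. enqueue(12): size=1
3. enqueue(56): size=2
4. enqueue(40): size=3
5. dequeue(): size=2
6. enqueue(10): size=3
7. enqueue(61): size=4
8. dequeue(): size=3
9. dequeue(): size=2
10. enqueue(14): size=3

Answer: -1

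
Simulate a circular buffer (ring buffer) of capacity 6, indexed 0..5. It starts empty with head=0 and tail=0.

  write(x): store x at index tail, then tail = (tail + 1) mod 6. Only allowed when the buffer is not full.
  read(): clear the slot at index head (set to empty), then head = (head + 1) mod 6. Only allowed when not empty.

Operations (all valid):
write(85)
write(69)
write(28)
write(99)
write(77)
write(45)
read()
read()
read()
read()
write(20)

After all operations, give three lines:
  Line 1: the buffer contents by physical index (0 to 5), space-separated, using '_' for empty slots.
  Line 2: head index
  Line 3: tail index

write(85): buf=[85 _ _ _ _ _], head=0, tail=1, size=1
write(69): buf=[85 69 _ _ _ _], head=0, tail=2, size=2
write(28): buf=[85 69 28 _ _ _], head=0, tail=3, size=3
write(99): buf=[85 69 28 99 _ _], head=0, tail=4, size=4
write(77): buf=[85 69 28 99 77 _], head=0, tail=5, size=5
write(45): buf=[85 69 28 99 77 45], head=0, tail=0, size=6
read(): buf=[_ 69 28 99 77 45], head=1, tail=0, size=5
read(): buf=[_ _ 28 99 77 45], head=2, tail=0, size=4
read(): buf=[_ _ _ 99 77 45], head=3, tail=0, size=3
read(): buf=[_ _ _ _ 77 45], head=4, tail=0, size=2
write(20): buf=[20 _ _ _ 77 45], head=4, tail=1, size=3

Answer: 20 _ _ _ 77 45
4
1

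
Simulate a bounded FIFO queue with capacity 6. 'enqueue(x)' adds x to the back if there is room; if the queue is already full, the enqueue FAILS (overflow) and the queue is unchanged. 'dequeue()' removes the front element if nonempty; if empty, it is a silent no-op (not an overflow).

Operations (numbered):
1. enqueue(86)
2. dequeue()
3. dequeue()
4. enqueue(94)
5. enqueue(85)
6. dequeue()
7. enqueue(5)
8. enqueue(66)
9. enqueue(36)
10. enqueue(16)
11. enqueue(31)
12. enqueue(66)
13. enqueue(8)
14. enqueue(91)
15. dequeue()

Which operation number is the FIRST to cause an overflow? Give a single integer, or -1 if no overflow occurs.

Answer: 12

Derivation:
1. enqueue(86): size=1
2. dequeue(): size=0
3. dequeue(): empty, no-op, size=0
4. enqueue(94): size=1
5. enqueue(85): size=2
6. dequeue(): size=1
7. enqueue(5): size=2
8. enqueue(66): size=3
9. enqueue(36): size=4
10. enqueue(16): size=5
11. enqueue(31): size=6
12. enqueue(66): size=6=cap → OVERFLOW (fail)
13. enqueue(8): size=6=cap → OVERFLOW (fail)
14. enqueue(91): size=6=cap → OVERFLOW (fail)
15. dequeue(): size=5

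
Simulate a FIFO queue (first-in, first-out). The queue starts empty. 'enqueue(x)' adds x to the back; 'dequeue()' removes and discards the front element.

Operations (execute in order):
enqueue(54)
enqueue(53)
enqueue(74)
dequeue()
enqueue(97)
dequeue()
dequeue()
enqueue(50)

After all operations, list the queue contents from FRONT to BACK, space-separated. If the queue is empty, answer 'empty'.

enqueue(54): [54]
enqueue(53): [54, 53]
enqueue(74): [54, 53, 74]
dequeue(): [53, 74]
enqueue(97): [53, 74, 97]
dequeue(): [74, 97]
dequeue(): [97]
enqueue(50): [97, 50]

Answer: 97 50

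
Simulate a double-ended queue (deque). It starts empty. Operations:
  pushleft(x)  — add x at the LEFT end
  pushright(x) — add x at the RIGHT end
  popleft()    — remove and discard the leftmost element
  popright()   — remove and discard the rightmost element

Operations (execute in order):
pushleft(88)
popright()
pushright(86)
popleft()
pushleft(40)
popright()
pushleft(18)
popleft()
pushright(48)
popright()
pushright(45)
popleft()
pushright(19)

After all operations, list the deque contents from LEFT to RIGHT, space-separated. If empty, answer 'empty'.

Answer: 19

Derivation:
pushleft(88): [88]
popright(): []
pushright(86): [86]
popleft(): []
pushleft(40): [40]
popright(): []
pushleft(18): [18]
popleft(): []
pushright(48): [48]
popright(): []
pushright(45): [45]
popleft(): []
pushright(19): [19]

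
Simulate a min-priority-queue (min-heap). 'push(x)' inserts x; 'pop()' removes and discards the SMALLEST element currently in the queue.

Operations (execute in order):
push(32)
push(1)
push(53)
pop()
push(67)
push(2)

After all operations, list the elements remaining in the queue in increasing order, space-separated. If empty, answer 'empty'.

Answer: 2 32 53 67

Derivation:
push(32): heap contents = [32]
push(1): heap contents = [1, 32]
push(53): heap contents = [1, 32, 53]
pop() → 1: heap contents = [32, 53]
push(67): heap contents = [32, 53, 67]
push(2): heap contents = [2, 32, 53, 67]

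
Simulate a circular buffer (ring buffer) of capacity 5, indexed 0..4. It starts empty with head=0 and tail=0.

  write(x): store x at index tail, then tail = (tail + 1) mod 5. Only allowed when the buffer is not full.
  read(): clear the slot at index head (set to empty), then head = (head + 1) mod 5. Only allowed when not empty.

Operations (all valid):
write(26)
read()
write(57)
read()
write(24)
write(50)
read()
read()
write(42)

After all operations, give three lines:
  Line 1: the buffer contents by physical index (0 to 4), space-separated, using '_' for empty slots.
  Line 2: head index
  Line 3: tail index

write(26): buf=[26 _ _ _ _], head=0, tail=1, size=1
read(): buf=[_ _ _ _ _], head=1, tail=1, size=0
write(57): buf=[_ 57 _ _ _], head=1, tail=2, size=1
read(): buf=[_ _ _ _ _], head=2, tail=2, size=0
write(24): buf=[_ _ 24 _ _], head=2, tail=3, size=1
write(50): buf=[_ _ 24 50 _], head=2, tail=4, size=2
read(): buf=[_ _ _ 50 _], head=3, tail=4, size=1
read(): buf=[_ _ _ _ _], head=4, tail=4, size=0
write(42): buf=[_ _ _ _ 42], head=4, tail=0, size=1

Answer: _ _ _ _ 42
4
0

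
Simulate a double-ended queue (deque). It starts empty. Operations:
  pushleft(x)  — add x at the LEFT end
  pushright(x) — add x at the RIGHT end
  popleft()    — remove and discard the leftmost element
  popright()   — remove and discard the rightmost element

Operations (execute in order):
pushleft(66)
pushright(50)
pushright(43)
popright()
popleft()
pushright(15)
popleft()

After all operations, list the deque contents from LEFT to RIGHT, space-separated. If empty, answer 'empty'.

Answer: 15

Derivation:
pushleft(66): [66]
pushright(50): [66, 50]
pushright(43): [66, 50, 43]
popright(): [66, 50]
popleft(): [50]
pushright(15): [50, 15]
popleft(): [15]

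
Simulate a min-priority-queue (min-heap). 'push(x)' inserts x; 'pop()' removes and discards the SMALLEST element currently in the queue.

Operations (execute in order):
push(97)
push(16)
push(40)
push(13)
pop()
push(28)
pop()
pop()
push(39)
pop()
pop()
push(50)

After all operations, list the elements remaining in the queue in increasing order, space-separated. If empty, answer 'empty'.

Answer: 50 97

Derivation:
push(97): heap contents = [97]
push(16): heap contents = [16, 97]
push(40): heap contents = [16, 40, 97]
push(13): heap contents = [13, 16, 40, 97]
pop() → 13: heap contents = [16, 40, 97]
push(28): heap contents = [16, 28, 40, 97]
pop() → 16: heap contents = [28, 40, 97]
pop() → 28: heap contents = [40, 97]
push(39): heap contents = [39, 40, 97]
pop() → 39: heap contents = [40, 97]
pop() → 40: heap contents = [97]
push(50): heap contents = [50, 97]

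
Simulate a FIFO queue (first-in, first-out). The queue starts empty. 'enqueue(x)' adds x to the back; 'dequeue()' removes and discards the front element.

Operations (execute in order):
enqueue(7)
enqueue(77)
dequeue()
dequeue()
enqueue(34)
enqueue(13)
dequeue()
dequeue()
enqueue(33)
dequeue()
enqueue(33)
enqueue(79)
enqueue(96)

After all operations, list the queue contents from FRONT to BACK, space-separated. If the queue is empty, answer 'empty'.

enqueue(7): [7]
enqueue(77): [7, 77]
dequeue(): [77]
dequeue(): []
enqueue(34): [34]
enqueue(13): [34, 13]
dequeue(): [13]
dequeue(): []
enqueue(33): [33]
dequeue(): []
enqueue(33): [33]
enqueue(79): [33, 79]
enqueue(96): [33, 79, 96]

Answer: 33 79 96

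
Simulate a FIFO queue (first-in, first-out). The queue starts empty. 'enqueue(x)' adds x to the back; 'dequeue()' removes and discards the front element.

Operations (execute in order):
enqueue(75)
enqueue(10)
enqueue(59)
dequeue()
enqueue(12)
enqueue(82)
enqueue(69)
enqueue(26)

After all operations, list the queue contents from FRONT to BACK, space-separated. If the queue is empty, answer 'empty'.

Answer: 10 59 12 82 69 26

Derivation:
enqueue(75): [75]
enqueue(10): [75, 10]
enqueue(59): [75, 10, 59]
dequeue(): [10, 59]
enqueue(12): [10, 59, 12]
enqueue(82): [10, 59, 12, 82]
enqueue(69): [10, 59, 12, 82, 69]
enqueue(26): [10, 59, 12, 82, 69, 26]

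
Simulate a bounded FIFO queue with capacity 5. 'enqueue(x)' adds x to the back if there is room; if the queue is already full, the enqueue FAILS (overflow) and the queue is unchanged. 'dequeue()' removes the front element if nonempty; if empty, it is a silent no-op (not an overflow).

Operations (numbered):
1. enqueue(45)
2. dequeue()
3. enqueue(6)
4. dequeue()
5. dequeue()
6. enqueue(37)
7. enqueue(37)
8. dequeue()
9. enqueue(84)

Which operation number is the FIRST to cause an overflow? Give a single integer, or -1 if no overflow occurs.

1. enqueue(45): size=1
2. dequeue(): size=0
3. enqueue(6): size=1
4. dequeue(): size=0
5. dequeue(): empty, no-op, size=0
6. enqueue(37): size=1
7. enqueue(37): size=2
8. dequeue(): size=1
9. enqueue(84): size=2

Answer: -1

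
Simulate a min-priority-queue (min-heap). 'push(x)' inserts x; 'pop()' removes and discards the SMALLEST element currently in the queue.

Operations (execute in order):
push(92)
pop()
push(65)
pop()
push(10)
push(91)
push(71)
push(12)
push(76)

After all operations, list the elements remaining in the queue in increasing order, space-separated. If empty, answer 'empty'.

push(92): heap contents = [92]
pop() → 92: heap contents = []
push(65): heap contents = [65]
pop() → 65: heap contents = []
push(10): heap contents = [10]
push(91): heap contents = [10, 91]
push(71): heap contents = [10, 71, 91]
push(12): heap contents = [10, 12, 71, 91]
push(76): heap contents = [10, 12, 71, 76, 91]

Answer: 10 12 71 76 91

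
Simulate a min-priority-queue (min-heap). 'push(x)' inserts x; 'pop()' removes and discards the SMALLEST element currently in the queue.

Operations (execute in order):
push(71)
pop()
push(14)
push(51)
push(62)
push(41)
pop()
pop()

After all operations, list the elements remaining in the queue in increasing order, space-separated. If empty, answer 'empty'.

push(71): heap contents = [71]
pop() → 71: heap contents = []
push(14): heap contents = [14]
push(51): heap contents = [14, 51]
push(62): heap contents = [14, 51, 62]
push(41): heap contents = [14, 41, 51, 62]
pop() → 14: heap contents = [41, 51, 62]
pop() → 41: heap contents = [51, 62]

Answer: 51 62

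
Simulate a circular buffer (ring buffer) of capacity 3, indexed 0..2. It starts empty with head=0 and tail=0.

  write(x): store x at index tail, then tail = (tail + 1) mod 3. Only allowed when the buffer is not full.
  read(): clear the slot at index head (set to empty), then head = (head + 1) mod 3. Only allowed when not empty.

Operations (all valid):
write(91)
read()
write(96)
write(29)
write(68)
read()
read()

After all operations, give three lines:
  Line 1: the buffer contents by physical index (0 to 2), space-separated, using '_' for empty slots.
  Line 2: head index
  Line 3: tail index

write(91): buf=[91 _ _], head=0, tail=1, size=1
read(): buf=[_ _ _], head=1, tail=1, size=0
write(96): buf=[_ 96 _], head=1, tail=2, size=1
write(29): buf=[_ 96 29], head=1, tail=0, size=2
write(68): buf=[68 96 29], head=1, tail=1, size=3
read(): buf=[68 _ 29], head=2, tail=1, size=2
read(): buf=[68 _ _], head=0, tail=1, size=1

Answer: 68 _ _
0
1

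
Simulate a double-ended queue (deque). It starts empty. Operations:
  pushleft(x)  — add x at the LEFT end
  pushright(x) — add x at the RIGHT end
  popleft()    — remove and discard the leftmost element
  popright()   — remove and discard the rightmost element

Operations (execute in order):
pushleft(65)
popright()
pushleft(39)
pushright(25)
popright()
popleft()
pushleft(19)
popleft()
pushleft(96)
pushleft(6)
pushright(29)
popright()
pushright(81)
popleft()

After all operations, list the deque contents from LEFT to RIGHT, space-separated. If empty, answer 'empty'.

pushleft(65): [65]
popright(): []
pushleft(39): [39]
pushright(25): [39, 25]
popright(): [39]
popleft(): []
pushleft(19): [19]
popleft(): []
pushleft(96): [96]
pushleft(6): [6, 96]
pushright(29): [6, 96, 29]
popright(): [6, 96]
pushright(81): [6, 96, 81]
popleft(): [96, 81]

Answer: 96 81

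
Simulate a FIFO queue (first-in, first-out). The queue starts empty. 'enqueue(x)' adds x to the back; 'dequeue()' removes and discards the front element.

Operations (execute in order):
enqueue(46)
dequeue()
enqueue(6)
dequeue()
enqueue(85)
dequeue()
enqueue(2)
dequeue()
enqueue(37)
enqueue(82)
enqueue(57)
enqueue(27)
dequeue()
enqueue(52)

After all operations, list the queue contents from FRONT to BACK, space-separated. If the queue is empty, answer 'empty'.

Answer: 82 57 27 52

Derivation:
enqueue(46): [46]
dequeue(): []
enqueue(6): [6]
dequeue(): []
enqueue(85): [85]
dequeue(): []
enqueue(2): [2]
dequeue(): []
enqueue(37): [37]
enqueue(82): [37, 82]
enqueue(57): [37, 82, 57]
enqueue(27): [37, 82, 57, 27]
dequeue(): [82, 57, 27]
enqueue(52): [82, 57, 27, 52]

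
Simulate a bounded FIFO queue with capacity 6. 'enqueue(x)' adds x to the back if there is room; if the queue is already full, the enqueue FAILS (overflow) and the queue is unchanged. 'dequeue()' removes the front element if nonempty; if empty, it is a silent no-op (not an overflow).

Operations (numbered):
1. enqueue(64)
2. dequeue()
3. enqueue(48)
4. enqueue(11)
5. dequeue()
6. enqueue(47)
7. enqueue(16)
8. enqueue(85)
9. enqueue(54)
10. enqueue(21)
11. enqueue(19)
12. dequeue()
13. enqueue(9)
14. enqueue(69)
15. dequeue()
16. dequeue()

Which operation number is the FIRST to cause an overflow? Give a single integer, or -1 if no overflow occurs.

Answer: 11

Derivation:
1. enqueue(64): size=1
2. dequeue(): size=0
3. enqueue(48): size=1
4. enqueue(11): size=2
5. dequeue(): size=1
6. enqueue(47): size=2
7. enqueue(16): size=3
8. enqueue(85): size=4
9. enqueue(54): size=5
10. enqueue(21): size=6
11. enqueue(19): size=6=cap → OVERFLOW (fail)
12. dequeue(): size=5
13. enqueue(9): size=6
14. enqueue(69): size=6=cap → OVERFLOW (fail)
15. dequeue(): size=5
16. dequeue(): size=4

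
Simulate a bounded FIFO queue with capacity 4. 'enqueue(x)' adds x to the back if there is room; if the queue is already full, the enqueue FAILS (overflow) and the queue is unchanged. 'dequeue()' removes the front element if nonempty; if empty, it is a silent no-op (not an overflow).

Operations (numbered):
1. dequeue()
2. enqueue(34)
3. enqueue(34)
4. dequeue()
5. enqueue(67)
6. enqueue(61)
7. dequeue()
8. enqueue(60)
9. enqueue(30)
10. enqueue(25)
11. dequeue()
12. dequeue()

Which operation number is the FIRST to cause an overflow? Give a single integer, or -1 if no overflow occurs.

Answer: 10

Derivation:
1. dequeue(): empty, no-op, size=0
2. enqueue(34): size=1
3. enqueue(34): size=2
4. dequeue(): size=1
5. enqueue(67): size=2
6. enqueue(61): size=3
7. dequeue(): size=2
8. enqueue(60): size=3
9. enqueue(30): size=4
10. enqueue(25): size=4=cap → OVERFLOW (fail)
11. dequeue(): size=3
12. dequeue(): size=2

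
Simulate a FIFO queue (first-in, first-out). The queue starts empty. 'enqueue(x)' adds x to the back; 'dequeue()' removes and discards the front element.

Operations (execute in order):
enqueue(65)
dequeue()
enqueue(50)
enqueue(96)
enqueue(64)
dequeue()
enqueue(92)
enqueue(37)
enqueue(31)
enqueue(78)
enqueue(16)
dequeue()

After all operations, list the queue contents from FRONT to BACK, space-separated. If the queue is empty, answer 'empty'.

enqueue(65): [65]
dequeue(): []
enqueue(50): [50]
enqueue(96): [50, 96]
enqueue(64): [50, 96, 64]
dequeue(): [96, 64]
enqueue(92): [96, 64, 92]
enqueue(37): [96, 64, 92, 37]
enqueue(31): [96, 64, 92, 37, 31]
enqueue(78): [96, 64, 92, 37, 31, 78]
enqueue(16): [96, 64, 92, 37, 31, 78, 16]
dequeue(): [64, 92, 37, 31, 78, 16]

Answer: 64 92 37 31 78 16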